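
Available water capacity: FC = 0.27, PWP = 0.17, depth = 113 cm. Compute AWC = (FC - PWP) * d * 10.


AWC = (FC - PWP) * d * 10
AWC = (0.27 - 0.17) * 113 * 10
AWC = 0.1000 * 113 * 10

113.0000 mm


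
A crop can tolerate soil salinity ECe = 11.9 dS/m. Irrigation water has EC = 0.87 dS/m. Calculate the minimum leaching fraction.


LR = ECiw / (5*ECe - ECiw)
LR = 0.87 / (5*11.9 - 0.87)
LR = 0.87 / 58.6300

0.0148


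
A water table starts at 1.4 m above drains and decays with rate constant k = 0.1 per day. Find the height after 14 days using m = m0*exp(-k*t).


m = m0 * exp(-k*t)
m = 1.4 * exp(-0.1 * 14)
m = 1.4 * exp(-1.4000)

0.3452 m


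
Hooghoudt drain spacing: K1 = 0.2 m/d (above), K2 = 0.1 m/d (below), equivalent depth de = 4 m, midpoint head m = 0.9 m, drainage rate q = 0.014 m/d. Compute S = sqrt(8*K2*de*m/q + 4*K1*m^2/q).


S^2 = 8*K2*de*m/q + 4*K1*m^2/q
S^2 = 8*0.1*4*0.9/0.014 + 4*0.2*0.9^2/0.014
S = sqrt(252.0000)

15.8745 m


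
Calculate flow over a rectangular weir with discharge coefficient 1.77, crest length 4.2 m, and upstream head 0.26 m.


Q = C * L * H^(3/2) = 1.77 * 4.2 * 0.26^1.5 = 1.77 * 4.2 * 0.132575

0.9856 m^3/s


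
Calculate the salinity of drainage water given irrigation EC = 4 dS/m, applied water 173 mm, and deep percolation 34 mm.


EC_dw = EC_iw * D_iw / D_dw
EC_dw = 4 * 173 / 34
EC_dw = 692 / 34

20.3529 dS/m


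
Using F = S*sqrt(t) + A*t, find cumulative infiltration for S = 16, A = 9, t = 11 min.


F = S*sqrt(t) + A*t
F = 16*sqrt(11) + 9*11
F = 16*3.316625 + 99

152.0660 mm


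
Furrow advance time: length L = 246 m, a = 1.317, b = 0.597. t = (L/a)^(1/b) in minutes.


t = (L/a)^(1/b)
t = (246/1.317)^(1/0.597)
t = 186.788155^(1/0.597)

6376.8360 min


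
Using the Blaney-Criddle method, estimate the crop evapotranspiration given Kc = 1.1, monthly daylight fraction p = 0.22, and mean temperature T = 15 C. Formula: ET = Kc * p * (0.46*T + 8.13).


ET = Kc * p * (0.46*T + 8.13)
ET = 1.1 * 0.22 * (0.46*15 + 8.13)
ET = 1.1 * 0.22 * 15.0300

3.6373 mm/day


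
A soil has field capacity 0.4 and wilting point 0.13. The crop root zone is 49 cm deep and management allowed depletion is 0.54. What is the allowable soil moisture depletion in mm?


SMD = (FC - PWP) * d * MAD * 10
SMD = (0.4 - 0.13) * 49 * 0.54 * 10
SMD = 0.2700 * 49 * 0.54 * 10

71.4420 mm


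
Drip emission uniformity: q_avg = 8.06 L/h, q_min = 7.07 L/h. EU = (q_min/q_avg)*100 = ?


EU = (q_min/q_avg)*100 = (7.07/8.06)*100 = 87.7171%

87.7171 %


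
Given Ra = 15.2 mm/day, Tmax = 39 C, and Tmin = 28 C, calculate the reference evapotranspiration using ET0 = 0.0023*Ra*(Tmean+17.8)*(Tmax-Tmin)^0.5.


Tmean = (Tmax + Tmin)/2 = (39 + 28)/2 = 33.5
ET0 = 0.0023 * 15.2 * (33.5 + 17.8) * sqrt(39 - 28)
ET0 = 0.0023 * 15.2 * 51.3 * 3.316625

5.9482 mm/day


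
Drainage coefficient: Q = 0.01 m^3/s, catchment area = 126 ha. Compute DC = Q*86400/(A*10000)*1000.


DC = Q * 86400 / (A * 10000) * 1000
DC = 0.01 * 86400 / (126 * 10000) * 1000
DC = 864000.0000 / 1260000

0.6857 mm/day


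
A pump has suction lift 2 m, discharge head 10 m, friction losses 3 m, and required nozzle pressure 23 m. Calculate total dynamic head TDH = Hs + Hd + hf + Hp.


TDH = Hs + Hd + hf + Hp = 2 + 10 + 3 + 23 = 38

38 m


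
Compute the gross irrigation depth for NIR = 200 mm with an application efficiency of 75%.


Ea = 75% = 0.75
GID = NIR / Ea = 200 / 0.75 = 266.6667 mm

266.6667 mm


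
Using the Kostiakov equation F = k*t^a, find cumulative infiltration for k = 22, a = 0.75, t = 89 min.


F = k * t^a = 22 * 89^0.75
F = 22 * 28.976272

637.4780 mm


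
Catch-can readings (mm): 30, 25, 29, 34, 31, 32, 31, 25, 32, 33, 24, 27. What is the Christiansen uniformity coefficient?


mean = 29.416667 mm
MAD = 2.847222 mm
CU = (1 - 2.847222/29.416667)*100

90.3211 %


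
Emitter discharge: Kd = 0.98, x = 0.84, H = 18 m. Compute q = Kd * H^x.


q = Kd * H^x = 0.98 * 18^0.84 = 0.98 * 11.335193

11.1085 L/h


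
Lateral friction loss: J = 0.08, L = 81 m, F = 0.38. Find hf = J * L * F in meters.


hf = J * L * F = 0.08 * 81 * 0.38 = 2.4624 m

2.4624 m


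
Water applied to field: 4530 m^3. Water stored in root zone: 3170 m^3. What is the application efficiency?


Ea = V_root / V_field * 100 = 3170 / 4530 * 100 = 69.9779%

69.9779 %


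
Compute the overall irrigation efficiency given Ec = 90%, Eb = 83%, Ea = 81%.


Ec = 0.9, Eb = 0.83, Ea = 0.81
E = 0.9 * 0.83 * 0.81 * 100 = 60.5070%

60.5070 %


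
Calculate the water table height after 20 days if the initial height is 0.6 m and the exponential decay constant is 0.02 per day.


m = m0 * exp(-k*t)
m = 0.6 * exp(-0.02 * 20)
m = 0.6 * exp(-0.4000)

0.4022 m


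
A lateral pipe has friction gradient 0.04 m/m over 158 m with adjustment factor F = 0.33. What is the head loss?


hf = J * L * F = 0.04 * 158 * 0.33 = 2.0856 m

2.0856 m


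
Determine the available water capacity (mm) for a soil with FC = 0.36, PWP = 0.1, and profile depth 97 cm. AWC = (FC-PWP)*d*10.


AWC = (FC - PWP) * d * 10
AWC = (0.36 - 0.1) * 97 * 10
AWC = 0.2600 * 97 * 10

252.2000 mm


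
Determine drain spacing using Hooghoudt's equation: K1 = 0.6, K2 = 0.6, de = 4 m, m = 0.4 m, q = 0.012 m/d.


S^2 = 8*K2*de*m/q + 4*K1*m^2/q
S^2 = 8*0.6*4*0.4/0.012 + 4*0.6*0.4^2/0.012
S = sqrt(672.0000)

25.9230 m


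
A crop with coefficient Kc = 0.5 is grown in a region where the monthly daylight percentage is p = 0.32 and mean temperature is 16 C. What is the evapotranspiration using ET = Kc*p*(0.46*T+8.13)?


ET = Kc * p * (0.46*T + 8.13)
ET = 0.5 * 0.32 * (0.46*16 + 8.13)
ET = 0.5 * 0.32 * 15.4900

2.4784 mm/day


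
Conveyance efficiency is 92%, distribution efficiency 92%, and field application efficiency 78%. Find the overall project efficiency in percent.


Ec = 0.92, Eb = 0.92, Ea = 0.78
E = 0.92 * 0.92 * 0.78 * 100 = 66.0192%

66.0192 %


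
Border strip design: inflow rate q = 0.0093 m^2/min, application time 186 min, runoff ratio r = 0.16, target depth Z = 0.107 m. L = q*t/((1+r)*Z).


L = q*t/((1+r)*Z)
L = 0.0093*186/((1+0.16)*0.107)
L = 1.7298/0.12412

13.9365 m


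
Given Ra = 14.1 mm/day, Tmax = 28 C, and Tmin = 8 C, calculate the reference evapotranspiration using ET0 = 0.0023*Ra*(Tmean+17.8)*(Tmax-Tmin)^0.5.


Tmean = (Tmax + Tmin)/2 = (28 + 8)/2 = 18.0
ET0 = 0.0023 * 14.1 * (18.0 + 17.8) * sqrt(28 - 8)
ET0 = 0.0023 * 14.1 * 35.8 * 4.472136

5.1921 mm/day


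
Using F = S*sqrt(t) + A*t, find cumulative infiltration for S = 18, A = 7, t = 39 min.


F = S*sqrt(t) + A*t
F = 18*sqrt(39) + 7*39
F = 18*6.244998 + 273

385.4100 mm


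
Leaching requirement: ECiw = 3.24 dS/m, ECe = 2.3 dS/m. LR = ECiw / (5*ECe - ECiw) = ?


LR = ECiw / (5*ECe - ECiw)
LR = 3.24 / (5*2.3 - 3.24)
LR = 3.24 / 8.2600

0.3923


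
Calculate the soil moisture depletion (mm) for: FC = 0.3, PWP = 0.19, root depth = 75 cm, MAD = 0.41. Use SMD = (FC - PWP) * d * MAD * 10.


SMD = (FC - PWP) * d * MAD * 10
SMD = (0.3 - 0.19) * 75 * 0.41 * 10
SMD = 0.1100 * 75 * 0.41 * 10

33.8250 mm


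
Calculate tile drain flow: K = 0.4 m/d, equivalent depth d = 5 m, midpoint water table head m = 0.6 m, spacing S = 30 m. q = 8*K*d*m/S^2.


q = 8*K*d*m/S^2
q = 8*0.4*5*0.6/30^2
q = 9.6000 / 900

0.0107 m/d


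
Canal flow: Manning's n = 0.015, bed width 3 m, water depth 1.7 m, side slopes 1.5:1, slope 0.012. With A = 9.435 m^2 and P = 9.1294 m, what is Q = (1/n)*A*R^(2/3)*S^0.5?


R = A/P = 9.435/9.1294 = 1.033474
Q = (1/0.015) * 9.435 * 1.033474^(2/3) * 0.012^0.5

70.4327 m^3/s


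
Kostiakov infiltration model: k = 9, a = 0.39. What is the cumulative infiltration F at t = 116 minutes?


F = k * t^a = 9 * 116^0.39
F = 9 * 6.384672

57.4620 mm


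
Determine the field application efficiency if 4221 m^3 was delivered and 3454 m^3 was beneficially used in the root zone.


Ea = V_root / V_field * 100 = 3454 / 4221 * 100 = 81.8290%

81.8290 %


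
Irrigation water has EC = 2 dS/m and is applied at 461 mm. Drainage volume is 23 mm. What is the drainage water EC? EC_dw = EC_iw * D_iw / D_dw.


EC_dw = EC_iw * D_iw / D_dw
EC_dw = 2 * 461 / 23
EC_dw = 922 / 23

40.0870 dS/m


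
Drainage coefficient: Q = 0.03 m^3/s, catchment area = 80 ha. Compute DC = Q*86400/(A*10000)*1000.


DC = Q * 86400 / (A * 10000) * 1000
DC = 0.03 * 86400 / (80 * 10000) * 1000
DC = 2592000.0000 / 800000

3.2400 mm/day


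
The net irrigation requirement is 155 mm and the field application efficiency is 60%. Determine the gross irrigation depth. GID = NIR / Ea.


Ea = 60% = 0.6
GID = NIR / Ea = 155 / 0.6 = 258.3333 mm

258.3333 mm


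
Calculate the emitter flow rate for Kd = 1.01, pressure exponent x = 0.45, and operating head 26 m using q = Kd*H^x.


q = Kd * H^x = 1.01 * 26^0.45 = 1.01 * 4.332494

4.3758 L/h


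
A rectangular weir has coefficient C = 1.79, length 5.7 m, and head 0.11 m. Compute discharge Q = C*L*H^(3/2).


Q = C * L * H^(3/2) = 1.79 * 5.7 * 0.11^1.5 = 1.79 * 5.7 * 0.036483

0.3722 m^3/s


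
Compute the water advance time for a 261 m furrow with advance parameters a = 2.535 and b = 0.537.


t = (L/a)^(1/b)
t = (261/2.535)^(1/0.537)
t = 102.958580^(1/0.537)

5597.2531 min


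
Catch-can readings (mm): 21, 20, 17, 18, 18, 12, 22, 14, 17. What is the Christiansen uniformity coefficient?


mean = 17.666667 mm
MAD = 2.370370 mm
CU = (1 - 2.370370/17.666667)*100

86.5828 %


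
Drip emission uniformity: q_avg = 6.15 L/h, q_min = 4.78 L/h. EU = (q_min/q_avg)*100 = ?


EU = (q_min/q_avg)*100 = (4.78/6.15)*100 = 77.7236%

77.7236 %


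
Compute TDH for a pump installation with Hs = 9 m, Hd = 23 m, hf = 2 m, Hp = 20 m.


TDH = Hs + Hd + hf + Hp = 9 + 23 + 2 + 20 = 54

54 m


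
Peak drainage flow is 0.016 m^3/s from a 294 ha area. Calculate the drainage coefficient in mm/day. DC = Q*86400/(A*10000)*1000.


DC = Q * 86400 / (A * 10000) * 1000
DC = 0.016 * 86400 / (294 * 10000) * 1000
DC = 1382400.0000 / 2940000

0.4702 mm/day


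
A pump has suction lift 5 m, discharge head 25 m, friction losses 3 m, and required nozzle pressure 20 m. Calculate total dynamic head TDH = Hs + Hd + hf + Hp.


TDH = Hs + Hd + hf + Hp = 5 + 25 + 3 + 20 = 53

53 m


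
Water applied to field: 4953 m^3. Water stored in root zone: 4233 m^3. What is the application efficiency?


Ea = V_root / V_field * 100 = 4233 / 4953 * 100 = 85.4634%

85.4634 %


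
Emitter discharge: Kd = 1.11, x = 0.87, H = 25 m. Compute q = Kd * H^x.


q = Kd * H^x = 1.11 * 25^0.87 = 1.11 * 16.451587

18.2613 L/h


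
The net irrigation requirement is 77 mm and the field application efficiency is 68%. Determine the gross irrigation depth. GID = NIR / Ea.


Ea = 68% = 0.68
GID = NIR / Ea = 77 / 0.68 = 113.2353 mm

113.2353 mm


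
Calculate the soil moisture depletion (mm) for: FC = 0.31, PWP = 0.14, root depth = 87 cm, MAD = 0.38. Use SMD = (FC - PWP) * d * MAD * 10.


SMD = (FC - PWP) * d * MAD * 10
SMD = (0.31 - 0.14) * 87 * 0.38 * 10
SMD = 0.1700 * 87 * 0.38 * 10

56.2020 mm


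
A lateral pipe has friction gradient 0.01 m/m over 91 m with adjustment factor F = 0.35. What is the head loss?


hf = J * L * F = 0.01 * 91 * 0.35 = 0.3185 m

0.3185 m


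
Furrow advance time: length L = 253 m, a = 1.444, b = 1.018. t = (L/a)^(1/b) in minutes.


t = (L/a)^(1/b)
t = (253/1.444)^(1/1.018)
t = 175.207756^(1/1.018)

159.9129 min


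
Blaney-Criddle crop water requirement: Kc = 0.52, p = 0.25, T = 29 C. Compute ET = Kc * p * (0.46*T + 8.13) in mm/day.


ET = Kc * p * (0.46*T + 8.13)
ET = 0.52 * 0.25 * (0.46*29 + 8.13)
ET = 0.52 * 0.25 * 21.4700

2.7911 mm/day


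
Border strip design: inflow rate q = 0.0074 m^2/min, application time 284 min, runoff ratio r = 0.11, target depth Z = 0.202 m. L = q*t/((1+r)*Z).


L = q*t/((1+r)*Z)
L = 0.0074*284/((1+0.11)*0.202)
L = 2.1016/0.22422

9.3729 m


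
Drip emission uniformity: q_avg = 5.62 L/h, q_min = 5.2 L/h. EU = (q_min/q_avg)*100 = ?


EU = (q_min/q_avg)*100 = (5.2/5.62)*100 = 92.5267%

92.5267 %


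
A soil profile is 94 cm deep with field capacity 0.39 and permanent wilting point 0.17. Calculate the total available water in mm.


AWC = (FC - PWP) * d * 10
AWC = (0.39 - 0.17) * 94 * 10
AWC = 0.2200 * 94 * 10

206.8000 mm


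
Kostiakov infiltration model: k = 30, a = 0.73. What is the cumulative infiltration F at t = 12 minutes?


F = k * t^a = 30 * 12^0.73
F = 30 * 6.134827

184.0448 mm


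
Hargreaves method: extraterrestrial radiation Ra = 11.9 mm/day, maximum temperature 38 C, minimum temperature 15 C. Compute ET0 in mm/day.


Tmean = (Tmax + Tmin)/2 = (38 + 15)/2 = 26.5
ET0 = 0.0023 * 11.9 * (26.5 + 17.8) * sqrt(38 - 15)
ET0 = 0.0023 * 11.9 * 44.3 * 4.795832

5.8149 mm/day


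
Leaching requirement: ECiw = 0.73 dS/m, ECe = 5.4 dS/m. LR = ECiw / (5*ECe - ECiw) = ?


LR = ECiw / (5*ECe - ECiw)
LR = 0.73 / (5*5.4 - 0.73)
LR = 0.73 / 26.2700

0.0278


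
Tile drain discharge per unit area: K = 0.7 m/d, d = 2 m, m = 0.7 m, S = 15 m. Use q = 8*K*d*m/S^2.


q = 8*K*d*m/S^2
q = 8*0.7*2*0.7/15^2
q = 7.8400 / 225

0.0348 m/d


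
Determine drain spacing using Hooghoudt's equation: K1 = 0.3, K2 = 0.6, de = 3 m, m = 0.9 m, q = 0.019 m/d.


S^2 = 8*K2*de*m/q + 4*K1*m^2/q
S^2 = 8*0.6*3*0.9/0.019 + 4*0.3*0.9^2/0.019
S = sqrt(733.2632)

27.0788 m


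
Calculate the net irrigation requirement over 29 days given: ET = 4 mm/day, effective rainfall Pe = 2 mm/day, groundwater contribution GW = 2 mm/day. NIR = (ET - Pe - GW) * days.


Daily deficit = ET - Pe - GW = 4 - 2 - 2 = 0 mm/day
NIR = 0 * 29 = 0 mm

0 mm


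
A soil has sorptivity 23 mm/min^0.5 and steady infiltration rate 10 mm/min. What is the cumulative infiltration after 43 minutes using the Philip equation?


F = S*sqrt(t) + A*t
F = 23*sqrt(43) + 10*43
F = 23*6.557439 + 430

580.8211 mm


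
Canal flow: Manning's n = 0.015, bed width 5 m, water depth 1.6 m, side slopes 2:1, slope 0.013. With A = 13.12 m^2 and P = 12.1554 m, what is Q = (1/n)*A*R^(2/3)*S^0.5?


R = A/P = 13.12/12.1554 = 1.079356
Q = (1/0.015) * 13.12 * 1.079356^(2/3) * 0.013^0.5

104.9359 m^3/s


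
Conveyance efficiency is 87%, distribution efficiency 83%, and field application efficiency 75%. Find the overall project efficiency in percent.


Ec = 0.87, Eb = 0.83, Ea = 0.75
E = 0.87 * 0.83 * 0.75 * 100 = 54.1575%

54.1575 %


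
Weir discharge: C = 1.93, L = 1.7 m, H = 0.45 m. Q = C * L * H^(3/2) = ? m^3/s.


Q = C * L * H^(3/2) = 1.93 * 1.7 * 0.45^1.5 = 1.93 * 1.7 * 0.301869

0.9904 m^3/s


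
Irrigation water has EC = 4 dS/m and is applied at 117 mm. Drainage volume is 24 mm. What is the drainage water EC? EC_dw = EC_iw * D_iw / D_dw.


EC_dw = EC_iw * D_iw / D_dw
EC_dw = 4 * 117 / 24
EC_dw = 468 / 24

19.5000 dS/m


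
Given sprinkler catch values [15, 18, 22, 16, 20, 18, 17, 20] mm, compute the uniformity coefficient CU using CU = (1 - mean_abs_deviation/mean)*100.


mean = 18.250000 mm
MAD = 1.812500 mm
CU = (1 - 1.812500/18.250000)*100

90.0685 %


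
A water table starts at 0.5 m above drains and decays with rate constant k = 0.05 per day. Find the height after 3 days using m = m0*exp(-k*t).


m = m0 * exp(-k*t)
m = 0.5 * exp(-0.05 * 3)
m = 0.5 * exp(-0.1500)

0.4304 m


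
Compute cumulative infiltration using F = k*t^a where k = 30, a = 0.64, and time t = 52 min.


F = k * t^a = 30 * 52^0.64
F = 30 * 12.538401

376.1520 mm


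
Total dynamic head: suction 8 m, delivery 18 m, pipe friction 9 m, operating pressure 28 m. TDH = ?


TDH = Hs + Hd + hf + Hp = 8 + 18 + 9 + 28 = 63

63 m


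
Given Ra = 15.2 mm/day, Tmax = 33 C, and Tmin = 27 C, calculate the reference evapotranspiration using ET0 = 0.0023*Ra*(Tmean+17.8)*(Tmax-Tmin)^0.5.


Tmean = (Tmax + Tmin)/2 = (33 + 27)/2 = 30.0
ET0 = 0.0023 * 15.2 * (30.0 + 17.8) * sqrt(33 - 27)
ET0 = 0.0023 * 15.2 * 47.8 * 2.449490

4.0933 mm/day


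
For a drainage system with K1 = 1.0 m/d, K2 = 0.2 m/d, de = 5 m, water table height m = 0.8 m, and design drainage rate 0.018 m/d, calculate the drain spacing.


S^2 = 8*K2*de*m/q + 4*K1*m^2/q
S^2 = 8*0.2*5*0.8/0.018 + 4*1.0*0.8^2/0.018
S = sqrt(497.7778)

22.3109 m


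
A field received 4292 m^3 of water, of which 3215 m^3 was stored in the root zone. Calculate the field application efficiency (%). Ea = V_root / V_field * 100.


Ea = V_root / V_field * 100 = 3215 / 4292 * 100 = 74.9068%

74.9068 %


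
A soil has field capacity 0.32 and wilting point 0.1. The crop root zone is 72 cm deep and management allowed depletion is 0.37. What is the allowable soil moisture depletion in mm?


SMD = (FC - PWP) * d * MAD * 10
SMD = (0.32 - 0.1) * 72 * 0.37 * 10
SMD = 0.2200 * 72 * 0.37 * 10

58.6080 mm


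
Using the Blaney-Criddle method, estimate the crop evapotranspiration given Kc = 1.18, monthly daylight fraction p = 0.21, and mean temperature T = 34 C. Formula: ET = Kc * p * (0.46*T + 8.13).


ET = Kc * p * (0.46*T + 8.13)
ET = 1.18 * 0.21 * (0.46*34 + 8.13)
ET = 1.18 * 0.21 * 23.7700

5.8902 mm/day


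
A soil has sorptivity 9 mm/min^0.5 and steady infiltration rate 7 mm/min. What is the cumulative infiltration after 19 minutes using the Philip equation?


F = S*sqrt(t) + A*t
F = 9*sqrt(19) + 7*19
F = 9*4.358899 + 133

172.2301 mm


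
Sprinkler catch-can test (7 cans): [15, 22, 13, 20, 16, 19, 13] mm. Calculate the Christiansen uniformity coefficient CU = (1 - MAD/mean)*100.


mean = 16.857143 mm
MAD = 2.979592 mm
CU = (1 - 2.979592/16.857143)*100

82.3245 %


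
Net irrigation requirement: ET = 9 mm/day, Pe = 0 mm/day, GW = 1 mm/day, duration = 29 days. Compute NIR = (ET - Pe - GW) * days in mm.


Daily deficit = ET - Pe - GW = 9 - 0 - 1 = 8 mm/day
NIR = 8 * 29 = 232 mm

232.0000 mm


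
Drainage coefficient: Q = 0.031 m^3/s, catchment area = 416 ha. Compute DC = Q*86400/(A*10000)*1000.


DC = Q * 86400 / (A * 10000) * 1000
DC = 0.031 * 86400 / (416 * 10000) * 1000
DC = 2678400.0000 / 4160000

0.6438 mm/day


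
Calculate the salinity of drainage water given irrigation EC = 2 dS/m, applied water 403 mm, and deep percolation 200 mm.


EC_dw = EC_iw * D_iw / D_dw
EC_dw = 2 * 403 / 200
EC_dw = 806 / 200

4.0300 dS/m


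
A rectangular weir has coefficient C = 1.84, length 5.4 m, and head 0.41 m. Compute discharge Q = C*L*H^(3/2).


Q = C * L * H^(3/2) = 1.84 * 5.4 * 0.41^1.5 = 1.84 * 5.4 * 0.262528

2.6085 m^3/s


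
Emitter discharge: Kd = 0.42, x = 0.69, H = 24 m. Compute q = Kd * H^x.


q = Kd * H^x = 0.42 * 24^0.69 = 0.42 * 8.960779

3.7635 L/h


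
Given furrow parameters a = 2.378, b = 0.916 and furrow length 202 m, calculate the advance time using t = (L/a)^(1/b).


t = (L/a)^(1/b)
t = (202/2.378)^(1/0.916)
t = 84.945332^(1/0.916)

127.6578 min


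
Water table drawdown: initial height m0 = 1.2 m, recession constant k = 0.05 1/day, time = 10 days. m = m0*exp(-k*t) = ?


m = m0 * exp(-k*t)
m = 1.2 * exp(-0.05 * 10)
m = 1.2 * exp(-0.5000)

0.7278 m


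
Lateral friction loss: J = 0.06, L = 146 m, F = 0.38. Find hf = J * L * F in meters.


hf = J * L * F = 0.06 * 146 * 0.38 = 3.3288 m

3.3288 m


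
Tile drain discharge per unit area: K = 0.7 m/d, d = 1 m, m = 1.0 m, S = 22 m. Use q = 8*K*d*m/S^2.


q = 8*K*d*m/S^2
q = 8*0.7*1*1.0/22^2
q = 5.6000 / 484

0.0116 m/d


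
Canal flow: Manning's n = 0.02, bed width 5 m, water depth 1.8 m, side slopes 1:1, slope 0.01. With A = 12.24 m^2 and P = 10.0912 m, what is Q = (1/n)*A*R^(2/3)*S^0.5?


R = A/P = 12.24/10.0912 = 1.212938
Q = (1/0.02) * 12.24 * 1.212938^(2/3) * 0.01^0.5

69.6055 m^3/s


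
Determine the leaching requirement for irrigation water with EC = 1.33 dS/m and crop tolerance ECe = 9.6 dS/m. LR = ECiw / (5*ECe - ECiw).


LR = ECiw / (5*ECe - ECiw)
LR = 1.33 / (5*9.6 - 1.33)
LR = 1.33 / 46.6700

0.0285


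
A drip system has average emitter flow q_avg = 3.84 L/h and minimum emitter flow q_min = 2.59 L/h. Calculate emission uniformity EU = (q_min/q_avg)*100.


EU = (q_min/q_avg)*100 = (2.59/3.84)*100 = 67.4479%

67.4479 %


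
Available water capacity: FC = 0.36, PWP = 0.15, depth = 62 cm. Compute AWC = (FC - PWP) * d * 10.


AWC = (FC - PWP) * d * 10
AWC = (0.36 - 0.15) * 62 * 10
AWC = 0.2100 * 62 * 10

130.2000 mm


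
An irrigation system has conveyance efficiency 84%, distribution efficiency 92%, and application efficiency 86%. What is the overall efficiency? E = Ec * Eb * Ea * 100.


Ec = 0.84, Eb = 0.92, Ea = 0.86
E = 0.84 * 0.92 * 0.86 * 100 = 66.4608%

66.4608 %


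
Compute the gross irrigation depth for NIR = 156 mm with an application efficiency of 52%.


Ea = 52% = 0.52
GID = NIR / Ea = 156 / 0.52 = 300.0000 mm

300.0000 mm


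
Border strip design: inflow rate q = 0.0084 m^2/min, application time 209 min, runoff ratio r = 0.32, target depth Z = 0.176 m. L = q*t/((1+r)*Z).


L = q*t/((1+r)*Z)
L = 0.0084*209/((1+0.32)*0.176)
L = 1.7556/0.23232

7.5568 m


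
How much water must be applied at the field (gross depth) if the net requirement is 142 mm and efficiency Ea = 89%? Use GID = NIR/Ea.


Ea = 89% = 0.89
GID = NIR / Ea = 142 / 0.89 = 159.5506 mm

159.5506 mm


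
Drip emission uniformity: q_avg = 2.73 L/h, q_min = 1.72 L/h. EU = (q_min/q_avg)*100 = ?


EU = (q_min/q_avg)*100 = (1.72/2.73)*100 = 63.0037%

63.0037 %


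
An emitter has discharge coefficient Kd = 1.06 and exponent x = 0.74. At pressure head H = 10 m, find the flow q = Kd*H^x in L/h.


q = Kd * H^x = 1.06 * 10^0.74 = 1.06 * 5.495409

5.8251 L/h


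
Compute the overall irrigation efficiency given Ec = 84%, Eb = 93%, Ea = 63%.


Ec = 0.84, Eb = 0.93, Ea = 0.63
E = 0.84 * 0.93 * 0.63 * 100 = 49.2156%

49.2156 %


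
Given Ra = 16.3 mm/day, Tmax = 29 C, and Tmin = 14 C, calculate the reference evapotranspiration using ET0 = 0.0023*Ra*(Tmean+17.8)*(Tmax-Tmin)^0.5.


Tmean = (Tmax + Tmin)/2 = (29 + 14)/2 = 21.5
ET0 = 0.0023 * 16.3 * (21.5 + 17.8) * sqrt(29 - 14)
ET0 = 0.0023 * 16.3 * 39.3 * 3.872983

5.7063 mm/day


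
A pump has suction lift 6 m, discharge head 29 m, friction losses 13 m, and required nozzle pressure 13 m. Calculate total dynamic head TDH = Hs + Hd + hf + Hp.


TDH = Hs + Hd + hf + Hp = 6 + 29 + 13 + 13 = 61

61 m


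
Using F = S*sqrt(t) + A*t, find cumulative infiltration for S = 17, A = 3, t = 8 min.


F = S*sqrt(t) + A*t
F = 17*sqrt(8) + 3*8
F = 17*2.828427 + 24

72.0833 mm


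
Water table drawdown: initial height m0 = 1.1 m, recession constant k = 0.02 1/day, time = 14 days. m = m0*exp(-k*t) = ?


m = m0 * exp(-k*t)
m = 1.1 * exp(-0.02 * 14)
m = 1.1 * exp(-0.2800)

0.8314 m


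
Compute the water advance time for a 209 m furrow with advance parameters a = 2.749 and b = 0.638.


t = (L/a)^(1/b)
t = (209/2.749)^(1/0.638)
t = 76.027646^(1/0.638)

887.6285 min


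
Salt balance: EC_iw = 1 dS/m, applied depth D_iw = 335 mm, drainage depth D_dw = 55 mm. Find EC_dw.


EC_dw = EC_iw * D_iw / D_dw
EC_dw = 1 * 335 / 55
EC_dw = 335 / 55

6.0909 dS/m


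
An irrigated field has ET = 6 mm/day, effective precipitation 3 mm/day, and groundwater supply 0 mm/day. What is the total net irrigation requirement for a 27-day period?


Daily deficit = ET - Pe - GW = 6 - 3 - 0 = 3 mm/day
NIR = 3 * 27 = 81 mm

81.0000 mm


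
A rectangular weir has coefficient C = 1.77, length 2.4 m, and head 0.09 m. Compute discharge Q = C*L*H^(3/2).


Q = C * L * H^(3/2) = 1.77 * 2.4 * 0.09^1.5 = 1.77 * 2.4 * 0.027000

0.1147 m^3/s


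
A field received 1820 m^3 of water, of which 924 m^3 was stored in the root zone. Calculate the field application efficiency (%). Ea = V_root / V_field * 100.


Ea = V_root / V_field * 100 = 924 / 1820 * 100 = 50.7692%

50.7692 %


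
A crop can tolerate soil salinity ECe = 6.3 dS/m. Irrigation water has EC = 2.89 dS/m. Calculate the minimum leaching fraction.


LR = ECiw / (5*ECe - ECiw)
LR = 2.89 / (5*6.3 - 2.89)
LR = 2.89 / 28.6100

0.1010


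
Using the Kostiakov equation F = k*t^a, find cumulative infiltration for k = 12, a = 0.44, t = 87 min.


F = k * t^a = 12 * 87^0.44
F = 12 * 7.134910

85.6189 mm


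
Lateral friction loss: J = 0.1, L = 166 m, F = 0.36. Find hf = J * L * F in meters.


hf = J * L * F = 0.1 * 166 * 0.36 = 5.9760 m

5.9760 m


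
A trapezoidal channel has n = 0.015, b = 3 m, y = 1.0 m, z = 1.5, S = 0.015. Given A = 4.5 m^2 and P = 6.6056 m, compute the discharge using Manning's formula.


R = A/P = 4.5/6.6056 = 0.681240
Q = (1/0.015) * 4.5 * 0.681240^(2/3) * 0.015^0.5

28.4468 m^3/s


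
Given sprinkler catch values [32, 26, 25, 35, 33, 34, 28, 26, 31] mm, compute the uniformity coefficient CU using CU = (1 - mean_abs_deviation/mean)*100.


mean = 30.000000 mm
MAD = 3.333333 mm
CU = (1 - 3.333333/30.000000)*100

88.8889 %


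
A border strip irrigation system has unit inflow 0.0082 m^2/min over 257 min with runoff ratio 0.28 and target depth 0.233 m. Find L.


L = q*t/((1+r)*Z)
L = 0.0082*257/((1+0.28)*0.233)
L = 2.1074/0.29824

7.0661 m


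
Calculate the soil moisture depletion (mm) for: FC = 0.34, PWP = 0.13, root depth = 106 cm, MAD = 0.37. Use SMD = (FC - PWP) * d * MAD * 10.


SMD = (FC - PWP) * d * MAD * 10
SMD = (0.34 - 0.13) * 106 * 0.37 * 10
SMD = 0.2100 * 106 * 0.37 * 10

82.3620 mm


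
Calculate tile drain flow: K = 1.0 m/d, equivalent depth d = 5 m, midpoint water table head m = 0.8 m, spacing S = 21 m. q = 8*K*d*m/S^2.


q = 8*K*d*m/S^2
q = 8*1.0*5*0.8/21^2
q = 32.0000 / 441

0.0726 m/d


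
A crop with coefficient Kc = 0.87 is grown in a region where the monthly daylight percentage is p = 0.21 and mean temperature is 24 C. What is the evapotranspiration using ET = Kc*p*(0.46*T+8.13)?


ET = Kc * p * (0.46*T + 8.13)
ET = 0.87 * 0.21 * (0.46*24 + 8.13)
ET = 0.87 * 0.21 * 19.1700

3.5024 mm/day


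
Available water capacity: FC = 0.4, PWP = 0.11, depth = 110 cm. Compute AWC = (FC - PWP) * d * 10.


AWC = (FC - PWP) * d * 10
AWC = (0.4 - 0.11) * 110 * 10
AWC = 0.2900 * 110 * 10

319.0000 mm


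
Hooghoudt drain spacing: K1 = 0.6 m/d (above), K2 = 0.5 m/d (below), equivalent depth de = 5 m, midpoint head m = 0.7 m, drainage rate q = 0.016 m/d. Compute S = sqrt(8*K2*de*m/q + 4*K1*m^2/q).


S^2 = 8*K2*de*m/q + 4*K1*m^2/q
S^2 = 8*0.5*5*0.7/0.016 + 4*0.6*0.7^2/0.016
S = sqrt(948.5000)

30.7977 m


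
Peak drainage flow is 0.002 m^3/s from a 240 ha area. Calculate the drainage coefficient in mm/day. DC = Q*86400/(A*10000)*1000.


DC = Q * 86400 / (A * 10000) * 1000
DC = 0.002 * 86400 / (240 * 10000) * 1000
DC = 172800.0000 / 2400000

0.0720 mm/day


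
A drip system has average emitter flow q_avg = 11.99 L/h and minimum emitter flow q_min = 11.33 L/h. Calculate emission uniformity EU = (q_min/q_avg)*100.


EU = (q_min/q_avg)*100 = (11.33/11.99)*100 = 94.4954%

94.4954 %


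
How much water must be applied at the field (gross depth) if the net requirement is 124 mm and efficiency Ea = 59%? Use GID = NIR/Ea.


Ea = 59% = 0.59
GID = NIR / Ea = 124 / 0.59 = 210.1695 mm

210.1695 mm


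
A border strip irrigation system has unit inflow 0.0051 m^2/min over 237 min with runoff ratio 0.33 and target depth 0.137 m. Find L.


L = q*t/((1+r)*Z)
L = 0.0051*237/((1+0.33)*0.137)
L = 1.2087/0.18221

6.6336 m


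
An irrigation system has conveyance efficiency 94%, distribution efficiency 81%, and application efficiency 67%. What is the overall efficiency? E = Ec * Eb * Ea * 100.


Ec = 0.94, Eb = 0.81, Ea = 0.67
E = 0.94 * 0.81 * 0.67 * 100 = 51.0138%

51.0138 %


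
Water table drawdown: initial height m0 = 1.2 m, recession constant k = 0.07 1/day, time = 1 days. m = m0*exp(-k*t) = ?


m = m0 * exp(-k*t)
m = 1.2 * exp(-0.07 * 1)
m = 1.2 * exp(-0.0700)

1.1189 m


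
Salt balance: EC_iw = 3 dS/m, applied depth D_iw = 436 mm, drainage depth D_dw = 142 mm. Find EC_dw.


EC_dw = EC_iw * D_iw / D_dw
EC_dw = 3 * 436 / 142
EC_dw = 1308 / 142

9.2113 dS/m


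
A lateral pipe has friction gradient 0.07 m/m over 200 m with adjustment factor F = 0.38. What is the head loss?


hf = J * L * F = 0.07 * 200 * 0.38 = 5.3200 m

5.3200 m


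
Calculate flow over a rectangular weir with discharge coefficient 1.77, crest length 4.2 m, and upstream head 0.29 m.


Q = C * L * H^(3/2) = 1.77 * 4.2 * 0.29^1.5 = 1.77 * 4.2 * 0.156170

1.1610 m^3/s


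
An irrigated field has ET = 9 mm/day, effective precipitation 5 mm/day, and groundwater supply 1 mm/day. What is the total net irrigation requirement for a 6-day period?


Daily deficit = ET - Pe - GW = 9 - 5 - 1 = 3 mm/day
NIR = 3 * 6 = 18 mm

18.0000 mm


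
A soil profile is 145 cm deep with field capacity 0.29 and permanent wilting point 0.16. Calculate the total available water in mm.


AWC = (FC - PWP) * d * 10
AWC = (0.29 - 0.16) * 145 * 10
AWC = 0.1300 * 145 * 10

188.5000 mm


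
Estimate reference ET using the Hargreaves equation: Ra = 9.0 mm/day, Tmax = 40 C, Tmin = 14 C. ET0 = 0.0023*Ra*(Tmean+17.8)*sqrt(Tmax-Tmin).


Tmean = (Tmax + Tmin)/2 = (40 + 14)/2 = 27.0
ET0 = 0.0023 * 9.0 * (27.0 + 17.8) * sqrt(40 - 14)
ET0 = 0.0023 * 9.0 * 44.8 * 5.099020

4.7286 mm/day


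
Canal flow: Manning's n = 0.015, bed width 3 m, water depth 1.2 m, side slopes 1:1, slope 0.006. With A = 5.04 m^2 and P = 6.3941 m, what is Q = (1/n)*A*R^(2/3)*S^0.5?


R = A/P = 5.04/6.3941 = 0.788227
Q = (1/0.015) * 5.04 * 0.788227^(2/3) * 0.006^0.5

22.2083 m^3/s


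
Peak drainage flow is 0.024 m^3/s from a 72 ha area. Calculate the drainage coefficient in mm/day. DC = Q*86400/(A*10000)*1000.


DC = Q * 86400 / (A * 10000) * 1000
DC = 0.024 * 86400 / (72 * 10000) * 1000
DC = 2073600.0000 / 720000

2.8800 mm/day


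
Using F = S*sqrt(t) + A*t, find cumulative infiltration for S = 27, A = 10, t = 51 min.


F = S*sqrt(t) + A*t
F = 27*sqrt(51) + 10*51
F = 27*7.141428 + 510

702.8186 mm


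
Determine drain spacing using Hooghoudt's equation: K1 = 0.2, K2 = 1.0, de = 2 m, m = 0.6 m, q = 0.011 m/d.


S^2 = 8*K2*de*m/q + 4*K1*m^2/q
S^2 = 8*1.0*2*0.6/0.011 + 4*0.2*0.6^2/0.011
S = sqrt(898.9091)

29.9818 m


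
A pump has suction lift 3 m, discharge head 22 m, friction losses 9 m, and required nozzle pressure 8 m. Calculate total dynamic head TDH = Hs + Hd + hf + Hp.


TDH = Hs + Hd + hf + Hp = 3 + 22 + 9 + 8 = 42

42 m


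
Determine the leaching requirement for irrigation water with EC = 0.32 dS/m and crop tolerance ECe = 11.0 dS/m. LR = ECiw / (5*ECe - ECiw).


LR = ECiw / (5*ECe - ECiw)
LR = 0.32 / (5*11.0 - 0.32)
LR = 0.32 / 54.6800

0.0059


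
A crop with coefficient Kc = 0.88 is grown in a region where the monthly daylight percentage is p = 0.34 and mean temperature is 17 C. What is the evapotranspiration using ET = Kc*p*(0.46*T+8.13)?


ET = Kc * p * (0.46*T + 8.13)
ET = 0.88 * 0.34 * (0.46*17 + 8.13)
ET = 0.88 * 0.34 * 15.9500

4.7722 mm/day


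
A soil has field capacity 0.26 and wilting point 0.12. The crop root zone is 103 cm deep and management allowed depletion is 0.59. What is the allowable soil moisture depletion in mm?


SMD = (FC - PWP) * d * MAD * 10
SMD = (0.26 - 0.12) * 103 * 0.59 * 10
SMD = 0.1400 * 103 * 0.59 * 10

85.0780 mm


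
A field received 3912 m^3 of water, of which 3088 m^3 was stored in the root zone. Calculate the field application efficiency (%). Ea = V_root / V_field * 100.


Ea = V_root / V_field * 100 = 3088 / 3912 * 100 = 78.9366%

78.9366 %


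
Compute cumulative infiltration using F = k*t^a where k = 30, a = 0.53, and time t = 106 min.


F = k * t^a = 30 * 106^0.53
F = 30 * 11.841647

355.2494 mm


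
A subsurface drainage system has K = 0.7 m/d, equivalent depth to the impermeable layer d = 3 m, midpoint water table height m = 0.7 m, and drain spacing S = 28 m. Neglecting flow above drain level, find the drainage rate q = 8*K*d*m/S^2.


q = 8*K*d*m/S^2
q = 8*0.7*3*0.7/28^2
q = 11.7600 / 784

0.0150 m/d


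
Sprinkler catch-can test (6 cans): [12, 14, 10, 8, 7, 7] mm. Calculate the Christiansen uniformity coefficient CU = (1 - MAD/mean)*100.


mean = 9.666667 mm
MAD = 2.333333 mm
CU = (1 - 2.333333/9.666667)*100

75.8621 %


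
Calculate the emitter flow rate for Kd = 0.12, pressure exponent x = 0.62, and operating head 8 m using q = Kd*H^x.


q = Kd * H^x = 0.12 * 8^0.62 = 0.12 * 3.630077

0.4356 L/h


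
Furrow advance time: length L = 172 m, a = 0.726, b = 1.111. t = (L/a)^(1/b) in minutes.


t = (L/a)^(1/b)
t = (172/0.726)^(1/1.111)
t = 236.914601^(1/1.111)

137.1976 min


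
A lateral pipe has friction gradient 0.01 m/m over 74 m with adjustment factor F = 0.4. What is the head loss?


hf = J * L * F = 0.01 * 74 * 0.4 = 0.2960 m

0.2960 m


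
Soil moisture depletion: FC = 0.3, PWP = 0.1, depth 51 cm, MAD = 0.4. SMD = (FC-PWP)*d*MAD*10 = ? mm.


SMD = (FC - PWP) * d * MAD * 10
SMD = (0.3 - 0.1) * 51 * 0.4 * 10
SMD = 0.2000 * 51 * 0.4 * 10

40.8000 mm


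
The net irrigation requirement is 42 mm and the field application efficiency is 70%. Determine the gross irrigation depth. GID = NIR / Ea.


Ea = 70% = 0.7
GID = NIR / Ea = 42 / 0.7 = 60.0000 mm

60.0000 mm


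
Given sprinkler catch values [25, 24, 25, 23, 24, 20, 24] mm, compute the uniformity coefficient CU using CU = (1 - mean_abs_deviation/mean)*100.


mean = 23.571429 mm
MAD = 1.183673 mm
CU = (1 - 1.183673/23.571429)*100

94.9784 %


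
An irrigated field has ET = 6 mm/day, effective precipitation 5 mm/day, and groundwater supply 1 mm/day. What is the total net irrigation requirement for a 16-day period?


Daily deficit = ET - Pe - GW = 6 - 5 - 1 = 0 mm/day
NIR = 0 * 16 = 0 mm

0 mm


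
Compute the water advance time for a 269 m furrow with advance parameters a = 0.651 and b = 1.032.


t = (L/a)^(1/b)
t = (269/0.651)^(1/1.032)
t = 413.210445^(1/1.032)

342.8070 min


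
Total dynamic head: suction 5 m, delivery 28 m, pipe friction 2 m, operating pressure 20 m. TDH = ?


TDH = Hs + Hd + hf + Hp = 5 + 28 + 2 + 20 = 55

55 m


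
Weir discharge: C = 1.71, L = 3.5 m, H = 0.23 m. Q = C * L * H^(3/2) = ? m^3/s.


Q = C * L * H^(3/2) = 1.71 * 3.5 * 0.23^1.5 = 1.71 * 3.5 * 0.110304

0.6602 m^3/s


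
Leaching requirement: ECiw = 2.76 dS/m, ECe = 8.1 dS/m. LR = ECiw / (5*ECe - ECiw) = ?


LR = ECiw / (5*ECe - ECiw)
LR = 2.76 / (5*8.1 - 2.76)
LR = 2.76 / 37.7400

0.0731


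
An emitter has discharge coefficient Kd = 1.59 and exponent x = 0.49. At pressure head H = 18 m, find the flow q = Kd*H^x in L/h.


q = Kd * H^x = 1.59 * 18^0.49 = 1.59 * 4.121768

6.5536 L/h


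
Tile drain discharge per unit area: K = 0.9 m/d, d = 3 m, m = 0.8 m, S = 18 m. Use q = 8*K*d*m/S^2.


q = 8*K*d*m/S^2
q = 8*0.9*3*0.8/18^2
q = 17.2800 / 324

0.0533 m/d


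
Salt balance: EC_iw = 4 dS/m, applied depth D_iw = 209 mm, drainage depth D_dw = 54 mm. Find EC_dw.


EC_dw = EC_iw * D_iw / D_dw
EC_dw = 4 * 209 / 54
EC_dw = 836 / 54

15.4815 dS/m


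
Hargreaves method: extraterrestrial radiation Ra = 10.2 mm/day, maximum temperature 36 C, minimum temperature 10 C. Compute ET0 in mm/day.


Tmean = (Tmax + Tmin)/2 = (36 + 10)/2 = 23.0
ET0 = 0.0023 * 10.2 * (23.0 + 17.8) * sqrt(36 - 10)
ET0 = 0.0023 * 10.2 * 40.8 * 5.099020

4.8806 mm/day


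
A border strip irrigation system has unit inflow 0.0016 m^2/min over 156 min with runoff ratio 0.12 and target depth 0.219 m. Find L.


L = q*t/((1+r)*Z)
L = 0.0016*156/((1+0.12)*0.219)
L = 0.2496/0.24528

1.0176 m


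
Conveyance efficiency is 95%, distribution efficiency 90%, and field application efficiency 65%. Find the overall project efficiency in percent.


Ec = 0.95, Eb = 0.9, Ea = 0.65
E = 0.95 * 0.9 * 0.65 * 100 = 55.5750%

55.5750 %


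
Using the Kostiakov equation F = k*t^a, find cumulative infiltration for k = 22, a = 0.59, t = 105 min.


F = k * t^a = 22 * 105^0.59
F = 22 * 15.577641

342.7081 mm


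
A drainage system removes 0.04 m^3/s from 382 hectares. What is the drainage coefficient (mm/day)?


DC = Q * 86400 / (A * 10000) * 1000
DC = 0.04 * 86400 / (382 * 10000) * 1000
DC = 3456000.0000 / 3820000

0.9047 mm/day


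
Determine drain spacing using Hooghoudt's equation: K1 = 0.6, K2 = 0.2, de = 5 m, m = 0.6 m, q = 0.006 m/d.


S^2 = 8*K2*de*m/q + 4*K1*m^2/q
S^2 = 8*0.2*5*0.6/0.006 + 4*0.6*0.6^2/0.006
S = sqrt(944.0000)

30.7246 m


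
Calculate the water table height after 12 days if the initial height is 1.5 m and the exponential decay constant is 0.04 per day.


m = m0 * exp(-k*t)
m = 1.5 * exp(-0.04 * 12)
m = 1.5 * exp(-0.4800)

0.9282 m


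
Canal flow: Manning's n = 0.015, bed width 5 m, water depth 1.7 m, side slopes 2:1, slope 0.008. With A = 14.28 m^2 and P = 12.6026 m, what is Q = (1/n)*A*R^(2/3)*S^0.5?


R = A/P = 14.28/12.6026 = 1.133100
Q = (1/0.015) * 14.28 * 1.133100^(2/3) * 0.008^0.5

92.5467 m^3/s


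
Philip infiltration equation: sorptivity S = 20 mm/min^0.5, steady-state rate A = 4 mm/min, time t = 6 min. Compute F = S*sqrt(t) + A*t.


F = S*sqrt(t) + A*t
F = 20*sqrt(6) + 4*6
F = 20*2.449490 + 24

72.9898 mm


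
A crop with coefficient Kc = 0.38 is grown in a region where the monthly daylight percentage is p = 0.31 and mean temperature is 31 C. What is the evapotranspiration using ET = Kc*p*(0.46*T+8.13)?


ET = Kc * p * (0.46*T + 8.13)
ET = 0.38 * 0.31 * (0.46*31 + 8.13)
ET = 0.38 * 0.31 * 22.3900

2.6375 mm/day


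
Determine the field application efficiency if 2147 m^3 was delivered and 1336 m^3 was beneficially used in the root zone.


Ea = V_root / V_field * 100 = 1336 / 2147 * 100 = 62.2264%

62.2264 %


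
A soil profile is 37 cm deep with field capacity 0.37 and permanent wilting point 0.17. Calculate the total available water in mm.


AWC = (FC - PWP) * d * 10
AWC = (0.37 - 0.17) * 37 * 10
AWC = 0.2000 * 37 * 10

74.0000 mm


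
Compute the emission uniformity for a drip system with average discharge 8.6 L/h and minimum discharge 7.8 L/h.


EU = (q_min/q_avg)*100 = (7.8/8.6)*100 = 90.6977%

90.6977 %


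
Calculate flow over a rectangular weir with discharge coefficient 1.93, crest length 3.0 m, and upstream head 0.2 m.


Q = C * L * H^(3/2) = 1.93 * 3.0 * 0.2^1.5 = 1.93 * 3.0 * 0.089443

0.5179 m^3/s


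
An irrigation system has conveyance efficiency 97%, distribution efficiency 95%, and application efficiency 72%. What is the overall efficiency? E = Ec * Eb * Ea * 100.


Ec = 0.97, Eb = 0.95, Ea = 0.72
E = 0.97 * 0.95 * 0.72 * 100 = 66.3480%

66.3480 %


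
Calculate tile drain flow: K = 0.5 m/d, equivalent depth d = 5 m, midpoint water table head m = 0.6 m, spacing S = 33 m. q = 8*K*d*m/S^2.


q = 8*K*d*m/S^2
q = 8*0.5*5*0.6/33^2
q = 12.0000 / 1089

0.0110 m/d


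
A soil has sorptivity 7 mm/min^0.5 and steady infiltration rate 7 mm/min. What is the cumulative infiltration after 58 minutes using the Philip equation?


F = S*sqrt(t) + A*t
F = 7*sqrt(58) + 7*58
F = 7*7.615773 + 406

459.3104 mm


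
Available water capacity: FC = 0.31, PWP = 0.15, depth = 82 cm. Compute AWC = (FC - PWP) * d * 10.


AWC = (FC - PWP) * d * 10
AWC = (0.31 - 0.15) * 82 * 10
AWC = 0.1600 * 82 * 10

131.2000 mm


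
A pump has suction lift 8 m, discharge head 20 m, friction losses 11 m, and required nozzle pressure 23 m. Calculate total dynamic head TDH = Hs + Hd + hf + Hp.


TDH = Hs + Hd + hf + Hp = 8 + 20 + 11 + 23 = 62

62 m


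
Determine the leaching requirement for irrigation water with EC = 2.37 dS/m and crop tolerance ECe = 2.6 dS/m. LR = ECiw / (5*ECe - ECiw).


LR = ECiw / (5*ECe - ECiw)
LR = 2.37 / (5*2.6 - 2.37)
LR = 2.37 / 10.6300

0.2230
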